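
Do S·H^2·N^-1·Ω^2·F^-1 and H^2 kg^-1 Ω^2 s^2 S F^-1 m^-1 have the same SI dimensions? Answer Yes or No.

Left side:
  S = 1/Ω (conductance is reciprocal resistance),
      = kg⁻¹·m⁻²·s³·A².
  H = Wb/A (inductance = flux per current),
      = kg·m²·s⁻²·A⁻².
  So H² = kg²·m⁴·s⁻⁴·A⁻⁴.
  N = kg·m/s² = kg·m·s⁻² (force = mass × acceleration).
  So N⁻¹ = kg⁻¹·m⁻¹·s².
  Ω = V/A (resistance = voltage per current),
      = kg·m²·s⁻³·A⁻².
  So Ω² = kg²·m⁴·s⁻⁶·A⁻⁴.
  F = C/V (capacitance = charge per voltage),
      = A·s/(kg·m²·s⁻³·A⁻¹) (substituting C and V),
      = kg⁻¹·m⁻²·s⁴·A².
  So F⁻¹ = kg·m²·s⁻⁴·A⁻².
  Combining: S·H²·N⁻¹·Ω²·F⁻¹ = (kg⁻¹·m⁻²·s³·A²) · (kg²·m⁴·s⁻⁴·A⁻⁴) · (kg⁻¹·m⁻¹·s²) · (kg²·m⁴·s⁻⁶·A⁻⁴) · (kg·m²·s⁻⁴·A⁻²) = kg³·m⁷·s⁻⁹·A⁻⁸.
Right side:
  H = kg·m²·s⁻²·A⁻².
  So H² = kg²·m⁴·s⁻⁴·A⁻⁴.
  Ω = kg·m²·s⁻³·A⁻².
  So Ω² = kg²·m⁴·s⁻⁶·A⁻⁴.
  S = kg⁻¹·m⁻²·s³·A².
  F = kg⁻¹·m⁻²·s⁴·A².
  So F⁻¹ = kg·m²·s⁻⁴·A⁻².
  Combining: H²·kg⁻¹·Ω²·s²·S·F⁻¹·m⁻¹ = (kg²·m⁴·s⁻⁴·A⁻⁴) · kg⁻¹ · (kg²·m⁴·s⁻⁶·A⁻⁴) · s² · (kg⁻¹·m⁻²·s³·A²) · (kg·m²·s⁻⁴·A⁻²) · m⁻¹ = kg³·m⁷·s⁻⁹·A⁻⁸.
Both reduce to kg³·m⁷·s⁻⁹·A⁻⁸.

Yes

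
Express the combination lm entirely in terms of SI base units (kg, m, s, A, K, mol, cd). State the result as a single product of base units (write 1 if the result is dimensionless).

cd

lm = cd.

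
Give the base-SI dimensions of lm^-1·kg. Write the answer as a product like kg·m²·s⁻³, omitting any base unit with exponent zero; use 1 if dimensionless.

lm = cd.
So lm⁻¹ = cd⁻¹.
Combining: lm⁻¹·kg = cd⁻¹ · kg = kg·cd⁻¹.

kg·cd⁻¹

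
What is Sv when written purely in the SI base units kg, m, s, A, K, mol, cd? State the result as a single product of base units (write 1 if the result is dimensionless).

Sv = J/kg (equivalent dose = energy per mass),
    = m²·s⁻².

m²·s⁻²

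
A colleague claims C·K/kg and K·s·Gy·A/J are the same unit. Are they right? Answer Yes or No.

Left side:
  C = A·s = s·A (charge = current × time).
  Combining: kg⁻¹·C·K = kg⁻¹ · (s·A) · K = kg⁻¹·s·A·K.
Right side:
  Gy = J/kg (absorbed dose = energy per mass),
      = m²·s⁻².
  J = N·m (work = force × distance),
      = kg·m²·s⁻².
  So J⁻¹ = kg⁻¹·m⁻²·s².
  Combining: K·s·Gy·J⁻¹·A = K · s · (m²·s⁻²) · (kg⁻¹·m⁻²·s²) · A = kg⁻¹·s·A·K.
Both reduce to kg⁻¹·s·A·K.

Yes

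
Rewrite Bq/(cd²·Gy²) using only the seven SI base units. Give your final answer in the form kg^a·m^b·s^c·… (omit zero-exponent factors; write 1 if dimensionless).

Bq = 1/s = s⁻¹ (activity is decays per second).
Gy = J/kg (absorbed dose = energy per mass),
    = m²·s⁻².
So Gy⁻² = m⁻⁴·s⁴.
Combining: cd⁻²·Bq·Gy⁻² = cd⁻² · s⁻¹ · (m⁻⁴·s⁴) = m⁻⁴·s³·cd⁻².

m⁻⁴·s³·cd⁻²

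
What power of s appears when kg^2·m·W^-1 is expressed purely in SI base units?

W = J/s (power = energy per time),
    = kg·m²·s⁻³.
So W⁻¹ = kg⁻¹·m⁻²·s³.
Combining: kg²·m·W⁻¹ = kg² · m · (kg⁻¹·m⁻²·s³) = kg·m⁻¹·s³.
The exponent of s is 3.

3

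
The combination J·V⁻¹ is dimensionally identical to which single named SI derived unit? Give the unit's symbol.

C

J = kg·m²·s⁻².
V = kg·m²·s⁻³·A⁻¹.
So V⁻¹ = kg⁻¹·m⁻²·s³·A.
Combining: J·V⁻¹ = (kg·m²·s⁻²) · (kg⁻¹·m⁻²·s³·A) = s·A.
s·A is the base-SI form of the coulomb.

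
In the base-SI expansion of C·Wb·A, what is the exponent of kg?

1

C = s·A.
Wb = kg·m²·s⁻²·A⁻¹.
Combining: C·Wb·A = (s·A) · (kg·m²·s⁻²·A⁻¹) · A = kg·m²·s⁻¹·A.
The exponent of kg is 1.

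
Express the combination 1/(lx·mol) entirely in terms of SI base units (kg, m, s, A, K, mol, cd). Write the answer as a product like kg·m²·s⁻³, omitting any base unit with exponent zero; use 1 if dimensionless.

m²·mol⁻¹·cd⁻¹

lx = lm/m² (illuminance = luminous flux per area),
    = m⁻²·cd.
So lx⁻¹ = m²·cd⁻¹.
Combining: lx⁻¹·mol⁻¹ = (m²·cd⁻¹) · mol⁻¹ = m²·mol⁻¹·cd⁻¹.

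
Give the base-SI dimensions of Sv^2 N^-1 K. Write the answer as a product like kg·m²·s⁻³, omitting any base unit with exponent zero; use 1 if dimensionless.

Sv = J/kg (equivalent dose = energy per mass),
    = m²·s⁻².
So Sv² = m⁴·s⁻⁴.
N = kg·m/s² = kg·m·s⁻² (force = mass × acceleration).
So N⁻¹ = kg⁻¹·m⁻¹·s².
Combining: Sv²·N⁻¹·K = (m⁴·s⁻⁴) · (kg⁻¹·m⁻¹·s²) · K = kg⁻¹·m³·s⁻²·K.

kg⁻¹·m³·s⁻²·K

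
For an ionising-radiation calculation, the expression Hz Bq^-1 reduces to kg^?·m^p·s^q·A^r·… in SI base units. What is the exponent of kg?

Hz = 1/s = s⁻¹ (frequency is cycles per second).
Bq = 1/s = s⁻¹ (activity is decays per second).
So Bq⁻¹ = s.
Combining: Hz·Bq⁻¹ = s⁻¹ · s = 1.
The exponent of kg is 0.

0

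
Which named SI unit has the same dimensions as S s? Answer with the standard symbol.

S = kg⁻¹·m⁻²·s³·A².
Combining: S·s = (kg⁻¹·m⁻²·s³·A²) · s = kg⁻¹·m⁻²·s⁴·A².
kg⁻¹·m⁻²·s⁴·A² is the base-SI form of the farad.

F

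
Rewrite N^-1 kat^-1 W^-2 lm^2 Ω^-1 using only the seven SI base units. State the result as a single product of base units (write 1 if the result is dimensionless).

kg⁻⁴·m⁻⁷·s¹²·A²·mol⁻¹·cd²

N = kg·m·s⁻².
So N⁻¹ = kg⁻¹·m⁻¹·s².
kat = s⁻¹·mol.
So kat⁻¹ = s·mol⁻¹.
W = kg·m²·s⁻³.
So W⁻² = kg⁻²·m⁻⁴·s⁶.
lm = cd.
So lm² = cd².
Ω = kg·m²·s⁻³·A⁻².
So Ω⁻¹ = kg⁻¹·m⁻²·s³·A².
Combining: N⁻¹·kat⁻¹·W⁻²·lm²·Ω⁻¹ = (kg⁻¹·m⁻¹·s²) · (s·mol⁻¹) · (kg⁻²·m⁻⁴·s⁶) · cd² · (kg⁻¹·m⁻²·s³·A²) = kg⁻⁴·m⁻⁷·s¹²·A²·mol⁻¹·cd².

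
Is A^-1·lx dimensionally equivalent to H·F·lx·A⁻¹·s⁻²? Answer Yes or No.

Yes

Left side:
  lx = lm/m² (illuminance = luminous flux per area),
      = m⁻²·cd.
  Combining: A⁻¹·lx = A⁻¹ · (m⁻²·cd) = m⁻²·A⁻¹·cd.
Right side:
  H = kg·m²·s⁻²·A⁻².
  F = kg⁻¹·m⁻²·s⁴·A².
  lx = m⁻²·cd.
  Combining: H·F·lx·A⁻¹·s⁻² = (kg·m²·s⁻²·A⁻²) · (kg⁻¹·m⁻²·s⁴·A²) · (m⁻²·cd) · A⁻¹ · s⁻² = m⁻²·A⁻¹·cd.
Both reduce to m⁻²·A⁻¹·cd.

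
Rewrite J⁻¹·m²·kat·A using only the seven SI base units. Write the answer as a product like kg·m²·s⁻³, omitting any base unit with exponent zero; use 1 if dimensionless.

kg⁻¹·s·A·mol

J = N·m (work = force × distance),
    = kg·m²·s⁻².
So J⁻¹ = kg⁻¹·m⁻²·s².
kat = mol/s = s⁻¹·mol (catalytic activity).
Combining: J⁻¹·m²·kat·A = (kg⁻¹·m⁻²·s²) · m² · (s⁻¹·mol) · A = kg⁻¹·s·A·mol.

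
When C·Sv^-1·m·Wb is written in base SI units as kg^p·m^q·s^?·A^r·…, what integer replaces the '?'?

1

C = s·A.
Sv = m²·s⁻².
So Sv⁻¹ = m⁻²·s².
Wb = kg·m²·s⁻²·A⁻¹.
Combining: C·Sv⁻¹·m·Wb = (s·A) · (m⁻²·s²) · m · (kg·m²·s⁻²·A⁻¹) = kg·m·s.
The exponent of s is 1.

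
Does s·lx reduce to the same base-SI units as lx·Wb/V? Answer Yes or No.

Yes

Left side:
  lx = m⁻²·cd.
  Combining: s·lx = s · (m⁻²·cd) = m⁻²·s·cd.
Right side:
  lx = lm/m² (illuminance = luminous flux per area),
      = m⁻²·cd.
  V = W/A (potential = power per current),
      = kg·m²·s⁻³·A⁻¹.
  So V⁻¹ = kg⁻¹·m⁻²·s³·A.
  Wb = V·s (flux: a volt is a weber per second),
      = kg·m²·s⁻²·A⁻¹.
  Combining: lx·V⁻¹·Wb = (m⁻²·cd) · (kg⁻¹·m⁻²·s³·A) · (kg·m²·s⁻²·A⁻¹) = m⁻²·s·cd.
Both reduce to m⁻²·s·cd.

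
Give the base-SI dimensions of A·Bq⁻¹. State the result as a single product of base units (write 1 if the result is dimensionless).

s·A

Bq = 1/s = s⁻¹ (activity is decays per second).
So Bq⁻¹ = s.
Combining: A·Bq⁻¹ = A · s = s·A.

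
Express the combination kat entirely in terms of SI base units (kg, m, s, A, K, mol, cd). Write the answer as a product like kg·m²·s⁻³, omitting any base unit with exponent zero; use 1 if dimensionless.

s⁻¹·mol

kat = mol/s = s⁻¹·mol (catalytic activity).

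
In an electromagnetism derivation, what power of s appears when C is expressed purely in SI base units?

C = A·s = s·A (charge = current × time).
The exponent of s is 1.

1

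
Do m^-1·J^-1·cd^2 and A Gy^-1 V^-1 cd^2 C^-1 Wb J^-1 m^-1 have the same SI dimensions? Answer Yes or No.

Left side:
  J = N·m (work = force × distance),
      = kg·m²·s⁻².
  So J⁻¹ = kg⁻¹·m⁻²·s².
  Combining: m⁻¹·J⁻¹·cd² = m⁻¹ · (kg⁻¹·m⁻²·s²) · cd² = kg⁻¹·m⁻³·s²·cd².
Right side:
  Gy = m²·s⁻².
  So Gy⁻¹ = m⁻²·s².
  V = kg·m²·s⁻³·A⁻¹.
  So V⁻¹ = kg⁻¹·m⁻²·s³·A.
  C = s·A.
  So C⁻¹ = s⁻¹·A⁻¹.
  Wb = kg·m²·s⁻²·A⁻¹.
  J = kg·m²·s⁻².
  So J⁻¹ = kg⁻¹·m⁻²·s².
  Combining: A·Gy⁻¹·V⁻¹·cd²·C⁻¹·Wb·J⁻¹·m⁻¹ = A · (m⁻²·s²) · (kg⁻¹·m⁻²·s³·A) · cd² · (s⁻¹·A⁻¹) · (kg·m²·s⁻²·A⁻¹) · (kg⁻¹·m⁻²·s²) · m⁻¹ = kg⁻¹·m⁻⁵·s⁴·cd².
Left is kg⁻¹·m⁻³·s²·cd²; right is kg⁻¹·m⁻⁵·s⁴·cd² — different.

No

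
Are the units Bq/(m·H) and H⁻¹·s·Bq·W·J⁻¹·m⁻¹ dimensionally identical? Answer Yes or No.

Yes

Left side:
  Bq = s⁻¹.
  H = kg·m²·s⁻²·A⁻².
  So H⁻¹ = kg⁻¹·m⁻²·s²·A².
  Combining: Bq·m⁻¹·H⁻¹ = s⁻¹ · m⁻¹ · (kg⁻¹·m⁻²·s²·A²) = kg⁻¹·m⁻³·s·A².
Right side:
  H = Wb/A (inductance = flux per current),
      = kg·m²·s⁻²·A⁻².
  So H⁻¹ = kg⁻¹·m⁻²·s²·A².
  Bq = 1/s = s⁻¹ (activity is decays per second).
  W = J/s (power = energy per time),
      = kg·m²·s⁻³.
  J = N·m (work = force × distance),
      = kg·m²·s⁻².
  So J⁻¹ = kg⁻¹·m⁻²·s².
  Combining: H⁻¹·s·Bq·W·J⁻¹·m⁻¹ = (kg⁻¹·m⁻²·s²·A²) · s · s⁻¹ · (kg·m²·s⁻³) · (kg⁻¹·m⁻²·s²) · m⁻¹ = kg⁻¹·m⁻³·s·A².
Both reduce to kg⁻¹·m⁻³·s·A².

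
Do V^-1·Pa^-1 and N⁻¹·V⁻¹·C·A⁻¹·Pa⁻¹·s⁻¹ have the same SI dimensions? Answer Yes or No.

No

Left side:
  V = W/A (potential = power per current),
      = kg·m²·s⁻³·A⁻¹.
  So V⁻¹ = kg⁻¹·m⁻²·s³·A.
  Pa = N/m² (pressure = force per area),
      = kg·m⁻¹·s⁻².
  So Pa⁻¹ = kg⁻¹·m·s².
  Combining: V⁻¹·Pa⁻¹ = (kg⁻¹·m⁻²·s³·A) · (kg⁻¹·m·s²) = kg⁻²·m⁻¹·s⁵·A.
Right side:
  N = kg·m/s² = kg·m·s⁻² (force = mass × acceleration).
  So N⁻¹ = kg⁻¹·m⁻¹·s².
  V = W/A (potential = power per current),
      = kg·m²·s⁻³·A⁻¹.
  So V⁻¹ = kg⁻¹·m⁻²·s³·A.
  C = A·s = s·A (charge = current × time).
  Pa = N/m² (pressure = force per area),
      = kg·m⁻¹·s⁻².
  So Pa⁻¹ = kg⁻¹·m·s².
  Combining: N⁻¹·V⁻¹·C·A⁻¹·Pa⁻¹·s⁻¹ = (kg⁻¹·m⁻¹·s²) · (kg⁻¹·m⁻²·s³·A) · (s·A) · A⁻¹ · (kg⁻¹·m·s²) · s⁻¹ = kg⁻³·m⁻²·s⁷·A.
Left is kg⁻²·m⁻¹·s⁵·A; right is kg⁻³·m⁻²·s⁷·A — different.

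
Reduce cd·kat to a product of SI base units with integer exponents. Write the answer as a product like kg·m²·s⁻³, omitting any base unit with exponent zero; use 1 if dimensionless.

kat = mol/s = s⁻¹·mol (catalytic activity).
Combining: cd·kat = cd · (s⁻¹·mol) = s⁻¹·mol·cd.

s⁻¹·mol·cd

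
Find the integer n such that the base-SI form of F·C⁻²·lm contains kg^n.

-1

F = C/V (capacitance = charge per voltage),
    = A·s/(kg·m²·s⁻³·A⁻¹) (substituting C and V),
    = kg⁻¹·m⁻²·s⁴·A².
C = A·s = s·A (charge = current × time).
So C⁻² = s⁻²·A⁻².
lm = cd·sr = cd (luminous flux; sr is dimensionless).
Combining: F·C⁻²·lm = (kg⁻¹·m⁻²·s⁴·A²) · (s⁻²·A⁻²) · cd = kg⁻¹·m⁻²·s²·cd.
The exponent of kg is -1.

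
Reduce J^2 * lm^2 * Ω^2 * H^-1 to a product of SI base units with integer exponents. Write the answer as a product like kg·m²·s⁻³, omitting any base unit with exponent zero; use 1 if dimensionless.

kg³·m⁶·s⁻⁸·A⁻²·cd²

J = N·m (work = force × distance),
    = kg·m²·s⁻².
So J² = kg²·m⁴·s⁻⁴.
lm = cd·sr = cd (luminous flux; sr is dimensionless).
So lm² = cd².
Ω = V/A (resistance = voltage per current),
    = kg·m²·s⁻³·A⁻².
So Ω² = kg²·m⁴·s⁻⁶·A⁻⁴.
H = Wb/A (inductance = flux per current),
    = kg·m²·s⁻²·A⁻².
So H⁻¹ = kg⁻¹·m⁻²·s²·A².
Combining: J²·lm²·Ω²·H⁻¹ = (kg²·m⁴·s⁻⁴) · cd² · (kg²·m⁴·s⁻⁶·A⁻⁴) · (kg⁻¹·m⁻²·s²·A²) = kg³·m⁶·s⁻⁸·A⁻²·cd².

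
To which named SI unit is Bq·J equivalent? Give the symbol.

W

Bq = 1/s = s⁻¹ (activity is decays per second).
J = N·m (work = force × distance),
    = kg·m²·s⁻².
Combining: Bq·J = s⁻¹ · (kg·m²·s⁻²) = kg·m²·s⁻³.
kg·m²·s⁻³ is the base-SI form of the watt.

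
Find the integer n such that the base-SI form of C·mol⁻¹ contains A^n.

C = s·A.
Combining: C·mol⁻¹ = (s·A) · mol⁻¹ = s·A·mol⁻¹.
The exponent of A is 1.

1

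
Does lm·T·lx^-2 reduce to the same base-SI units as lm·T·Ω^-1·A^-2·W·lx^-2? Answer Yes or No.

Left side:
  lm = cd.
  T = kg·s⁻²·A⁻¹.
  lx = m⁻²·cd.
  So lx⁻² = m⁴·cd⁻².
  Combining: lm·T·lx⁻² = cd · (kg·s⁻²·A⁻¹) · (m⁴·cd⁻²) = kg·m⁴·s⁻²·A⁻¹·cd⁻¹.
Right side:
  lm = cd.
  T = kg·s⁻²·A⁻¹.
  Ω = kg·m²·s⁻³·A⁻².
  So Ω⁻¹ = kg⁻¹·m⁻²·s³·A².
  W = kg·m²·s⁻³.
  lx = m⁻²·cd.
  So lx⁻² = m⁴·cd⁻².
  Combining: lm·T·Ω⁻¹·A⁻²·W·lx⁻² = cd · (kg·s⁻²·A⁻¹) · (kg⁻¹·m⁻²·s³·A²) · A⁻² · (kg·m²·s⁻³) · (m⁴·cd⁻²) = kg·m⁴·s⁻²·A⁻¹·cd⁻¹.
Both reduce to kg·m⁴·s⁻²·A⁻¹·cd⁻¹.

Yes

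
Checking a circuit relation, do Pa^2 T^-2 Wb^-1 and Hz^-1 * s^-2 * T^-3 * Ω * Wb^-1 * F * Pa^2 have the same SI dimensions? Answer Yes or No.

No

Left side:
  Pa = N/m² (pressure = force per area),
      = kg·m⁻¹·s⁻².
  So Pa² = kg²·m⁻²·s⁻⁴.
  T = Wb/m² (flux density = flux per area),
      = kg·s⁻²·A⁻¹.
  So T⁻² = kg⁻²·s⁴·A².
  Wb = V·s (flux: a volt is a weber per second),
      = kg·m²·s⁻²·A⁻¹.
  So Wb⁻¹ = kg⁻¹·m⁻²·s²·A.
  Combining: Pa²·T⁻²·Wb⁻¹ = (kg²·m⁻²·s⁻⁴) · (kg⁻²·s⁴·A²) · (kg⁻¹·m⁻²·s²·A) = kg⁻¹·m⁻⁴·s²·A³.
Right side:
  Hz = s⁻¹.
  So Hz⁻¹ = s.
  T = kg·s⁻²·A⁻¹.
  So T⁻³ = kg⁻³·s⁶·A³.
  Ω = kg·m²·s⁻³·A⁻².
  Wb = kg·m²·s⁻²·A⁻¹.
  So Wb⁻¹ = kg⁻¹·m⁻²·s²·A.
  F = kg⁻¹·m⁻²·s⁴·A².
  Pa = kg·m⁻¹·s⁻².
  So Pa² = kg²·m⁻²·s⁻⁴.
  Combining: Hz⁻¹·s⁻²·T⁻³·Ω·Wb⁻¹·F·Pa² = s · s⁻² · (kg⁻³·s⁶·A³) · (kg·m²·s⁻³·A⁻²) · (kg⁻¹·m⁻²·s²·A) · (kg⁻¹·m⁻²·s⁴·A²) · (kg²·m⁻²·s⁻⁴) = kg⁻²·m⁻⁴·s⁴·A⁴.
Left is kg⁻¹·m⁻⁴·s²·A³; right is kg⁻²·m⁻⁴·s⁴·A⁴ — different.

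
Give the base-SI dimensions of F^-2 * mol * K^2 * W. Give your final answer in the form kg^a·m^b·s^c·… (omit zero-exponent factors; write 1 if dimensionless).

F = kg⁻¹·m⁻²·s⁴·A².
So F⁻² = kg²·m⁴·s⁻⁸·A⁻⁴.
W = kg·m²·s⁻³.
Combining: F⁻²·mol·K²·W = (kg²·m⁴·s⁻⁸·A⁻⁴) · mol · K² · (kg·m²·s⁻³) = kg³·m⁶·s⁻¹¹·A⁻⁴·K²·mol.

kg³·m⁶·s⁻¹¹·A⁻⁴·K²·mol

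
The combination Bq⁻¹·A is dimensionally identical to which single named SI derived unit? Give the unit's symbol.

C

Bq = s⁻¹.
So Bq⁻¹ = s.
Combining: Bq⁻¹·A = s · A = s·A.
s·A is the base-SI form of the coulomb.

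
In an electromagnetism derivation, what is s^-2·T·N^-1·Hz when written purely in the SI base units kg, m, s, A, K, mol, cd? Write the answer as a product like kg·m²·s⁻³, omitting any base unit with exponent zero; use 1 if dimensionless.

T = kg·s⁻²·A⁻¹.
N = kg·m·s⁻².
So N⁻¹ = kg⁻¹·m⁻¹·s².
Hz = s⁻¹.
Combining: s⁻²·T·N⁻¹·Hz = s⁻² · (kg·s⁻²·A⁻¹) · (kg⁻¹·m⁻¹·s²) · s⁻¹ = m⁻¹·s⁻³·A⁻¹.

m⁻¹·s⁻³·A⁻¹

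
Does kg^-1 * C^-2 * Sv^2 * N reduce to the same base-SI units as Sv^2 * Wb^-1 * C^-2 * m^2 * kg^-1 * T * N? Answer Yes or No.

Left side:
  C = A·s = s·A (charge = current × time).
  So C⁻² = s⁻²·A⁻².
  Sv = J/kg (equivalent dose = energy per mass),
      = m²·s⁻².
  So Sv² = m⁴·s⁻⁴.
  N = kg·m/s² = kg·m·s⁻² (force = mass × acceleration).
  Combining: kg⁻¹·C⁻²·Sv²·N = kg⁻¹ · (s⁻²·A⁻²) · (m⁴·s⁻⁴) · (kg·m·s⁻²) = m⁵·s⁻⁸·A⁻².
Right side:
  Sv = J/kg (equivalent dose = energy per mass),
      = m²·s⁻².
  So Sv² = m⁴·s⁻⁴.
  Wb = V·s (flux: a volt is a weber per second),
      = kg·m²·s⁻²·A⁻¹.
  So Wb⁻¹ = kg⁻¹·m⁻²·s²·A.
  C = A·s = s·A (charge = current × time).
  So C⁻² = s⁻²·A⁻².
  T = Wb/m² (flux density = flux per area),
      = kg·s⁻²·A⁻¹.
  N = kg·m/s² = kg·m·s⁻² (force = mass × acceleration).
  Combining: Sv²·Wb⁻¹·C⁻²·m²·kg⁻¹·T·N = (m⁴·s⁻⁴) · (kg⁻¹·m⁻²·s²·A) · (s⁻²·A⁻²) · m² · kg⁻¹ · (kg·s⁻²·A⁻¹) · (kg·m·s⁻²) = m⁵·s⁻⁸·A⁻².
Both reduce to m⁵·s⁻⁸·A⁻².

Yes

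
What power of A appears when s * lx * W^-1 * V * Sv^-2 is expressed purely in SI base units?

lx = m⁻²·cd.
W = kg·m²·s⁻³.
So W⁻¹ = kg⁻¹·m⁻²·s³.
V = kg·m²·s⁻³·A⁻¹.
Sv = m²·s⁻².
So Sv⁻² = m⁻⁴·s⁴.
Combining: s·lx·W⁻¹·V·Sv⁻² = s · (m⁻²·cd) · (kg⁻¹·m⁻²·s³) · (kg·m²·s⁻³·A⁻¹) · (m⁻⁴·s⁴) = m⁻⁶·s⁵·A⁻¹·cd.
The exponent of A is -1.

-1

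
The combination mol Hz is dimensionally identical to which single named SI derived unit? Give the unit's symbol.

kat

Hz = 1/s = s⁻¹ (frequency is cycles per second).
Combining: mol·Hz = mol · s⁻¹ = s⁻¹·mol.
s⁻¹·mol is the base-SI form of the katal.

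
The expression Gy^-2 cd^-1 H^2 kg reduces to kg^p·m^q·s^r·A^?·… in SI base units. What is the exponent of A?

Gy = m²·s⁻².
So Gy⁻² = m⁻⁴·s⁴.
H = kg·m²·s⁻²·A⁻².
So H² = kg²·m⁴·s⁻⁴·A⁻⁴.
Combining: Gy⁻²·cd⁻¹·H²·kg = (m⁻⁴·s⁴) · cd⁻¹ · (kg²·m⁴·s⁻⁴·A⁻⁴) · kg = kg³·A⁻⁴·cd⁻¹.
The exponent of A is -4.

-4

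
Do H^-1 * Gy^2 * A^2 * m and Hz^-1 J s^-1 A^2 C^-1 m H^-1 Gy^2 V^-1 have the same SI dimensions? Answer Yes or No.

Left side:
  H = Wb/A (inductance = flux per current),
      = kg·m²·s⁻²·A⁻².
  So H⁻¹ = kg⁻¹·m⁻²·s²·A².
  Gy = J/kg (absorbed dose = energy per mass),
      = m²·s⁻².
  So Gy² = m⁴·s⁻⁴.
  Combining: H⁻¹·Gy²·A²·m = (kg⁻¹·m⁻²·s²·A²) · (m⁴·s⁻⁴) · A² · m = kg⁻¹·m³·s⁻²·A⁴.
Right side:
  Hz = 1/s = s⁻¹ (frequency is cycles per second).
  So Hz⁻¹ = s.
  J = N·m (work = force × distance),
      = kg·m²·s⁻².
  C = A·s = s·A (charge = current × time).
  So C⁻¹ = s⁻¹·A⁻¹.
  H = Wb/A (inductance = flux per current),
      = kg·m²·s⁻²·A⁻².
  So H⁻¹ = kg⁻¹·m⁻²·s²·A².
  Gy = J/kg (absorbed dose = energy per mass),
      = m²·s⁻².
  So Gy² = m⁴·s⁻⁴.
  V = W/A (potential = power per current),
      = kg·m²·s⁻³·A⁻¹.
  So V⁻¹ = kg⁻¹·m⁻²·s³·A.
  Combining: Hz⁻¹·J·s⁻¹·A²·C⁻¹·m·H⁻¹·Gy²·V⁻¹ = s · (kg·m²·s⁻²) · s⁻¹ · A² · (s⁻¹·A⁻¹) · m · (kg⁻¹·m⁻²·s²·A²) · (m⁴·s⁻⁴) · (kg⁻¹·m⁻²·s³·A) = kg⁻¹·m³·s⁻²·A⁴.
Both reduce to kg⁻¹·m³·s⁻²·A⁴.

Yes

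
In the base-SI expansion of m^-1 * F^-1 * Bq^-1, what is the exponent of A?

F = kg⁻¹·m⁻²·s⁴·A².
So F⁻¹ = kg·m²·s⁻⁴·A⁻².
Bq = s⁻¹.
So Bq⁻¹ = s.
Combining: m⁻¹·F⁻¹·Bq⁻¹ = m⁻¹ · (kg·m²·s⁻⁴·A⁻²) · s = kg·m·s⁻³·A⁻².
The exponent of A is -2.

-2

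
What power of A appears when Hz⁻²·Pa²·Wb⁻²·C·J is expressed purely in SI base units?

3

Hz = s⁻¹.
So Hz⁻² = s².
Pa = kg·m⁻¹·s⁻².
So Pa² = kg²·m⁻²·s⁻⁴.
Wb = kg·m²·s⁻²·A⁻¹.
So Wb⁻² = kg⁻²·m⁻⁴·s⁴·A².
C = s·A.
J = kg·m²·s⁻².
Combining: Hz⁻²·Pa²·Wb⁻²·C·J = s² · (kg²·m⁻²·s⁻⁴) · (kg⁻²·m⁻⁴·s⁴·A²) · (s·A) · (kg·m²·s⁻²) = kg·m⁻⁴·s·A³.
The exponent of A is 3.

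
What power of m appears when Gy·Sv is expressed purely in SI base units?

Gy = J/kg (absorbed dose = energy per mass),
    = m²·s⁻².
Sv = J/kg (equivalent dose = energy per mass),
    = m²·s⁻².
Combining: Gy·Sv = (m²·s⁻²) · (m²·s⁻²) = m⁴·s⁻⁴.
The exponent of m is 4.

4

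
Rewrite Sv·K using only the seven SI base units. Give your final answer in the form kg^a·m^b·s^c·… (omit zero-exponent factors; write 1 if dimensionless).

Sv = J/kg (equivalent dose = energy per mass),
    = m²·s⁻².
Combining: Sv·K = (m²·s⁻²) · K = m²·s⁻²·K.

m²·s⁻²·K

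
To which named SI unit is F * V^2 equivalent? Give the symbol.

F = C/V (capacitance = charge per voltage),
    = A·s/(kg·m²·s⁻³·A⁻¹) (substituting C and V),
    = kg⁻¹·m⁻²·s⁴·A².
V = W/A (potential = power per current),
    = kg·m²·s⁻³·A⁻¹.
So V² = kg²·m⁴·s⁻⁶·A⁻².
Combining: F·V² = (kg⁻¹·m⁻²·s⁴·A²) · (kg²·m⁴·s⁻⁶·A⁻²) = kg·m²·s⁻².
kg·m²·s⁻² is the base-SI form of the joule.

J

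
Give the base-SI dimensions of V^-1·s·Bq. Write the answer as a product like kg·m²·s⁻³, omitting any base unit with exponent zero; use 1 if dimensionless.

V = kg·m²·s⁻³·A⁻¹.
So V⁻¹ = kg⁻¹·m⁻²·s³·A.
Bq = s⁻¹.
Combining: V⁻¹·s·Bq = (kg⁻¹·m⁻²·s³·A) · s · s⁻¹ = kg⁻¹·m⁻²·s³·A.

kg⁻¹·m⁻²·s³·A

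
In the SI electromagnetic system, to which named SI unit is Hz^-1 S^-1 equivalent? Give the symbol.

Hz = s⁻¹.
So Hz⁻¹ = s.
S = kg⁻¹·m⁻²·s³·A².
So S⁻¹ = kg·m²·s⁻³·A⁻².
Combining: Hz⁻¹·S⁻¹ = s · (kg·m²·s⁻³·A⁻²) = kg·m²·s⁻²·A⁻².
kg·m²·s⁻²·A⁻² is the base-SI form of the henry.

H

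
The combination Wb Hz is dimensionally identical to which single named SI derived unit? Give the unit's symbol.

V

Wb = kg·m²·s⁻²·A⁻¹.
Hz = s⁻¹.
Combining: Wb·Hz = (kg·m²·s⁻²·A⁻¹) · s⁻¹ = kg·m²·s⁻³·A⁻¹.
kg·m²·s⁻³·A⁻¹ is the base-SI form of the volt.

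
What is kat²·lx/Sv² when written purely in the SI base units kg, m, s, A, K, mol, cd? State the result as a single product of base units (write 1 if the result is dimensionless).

kat = s⁻¹·mol.
So kat² = s⁻²·mol².
lx = m⁻²·cd.
Sv = m²·s⁻².
So Sv⁻² = m⁻⁴·s⁴.
Combining: kat²·lx·Sv⁻² = (s⁻²·mol²) · (m⁻²·cd) · (m⁻⁴·s⁴) = m⁻⁶·s²·mol²·cd.

m⁻⁶·s²·mol²·cd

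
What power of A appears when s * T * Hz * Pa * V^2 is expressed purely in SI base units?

-3

T = Wb/m² (flux density = flux per area),
    = kg·s⁻²·A⁻¹.
Hz = 1/s = s⁻¹ (frequency is cycles per second).
Pa = N/m² (pressure = force per area),
    = kg·m⁻¹·s⁻².
V = W/A (potential = power per current),
    = kg·m²·s⁻³·A⁻¹.
So V² = kg²·m⁴·s⁻⁶·A⁻².
Combining: s·T·Hz·Pa·V² = s · (kg·s⁻²·A⁻¹) · s⁻¹ · (kg·m⁻¹·s⁻²) · (kg²·m⁴·s⁻⁶·A⁻²) = kg⁴·m³·s⁻¹⁰·A⁻³.
The exponent of A is -3.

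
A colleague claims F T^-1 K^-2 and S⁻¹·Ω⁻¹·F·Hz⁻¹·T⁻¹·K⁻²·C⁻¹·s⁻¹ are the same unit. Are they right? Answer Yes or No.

No

Left side:
  F = kg⁻¹·m⁻²·s⁴·A².
  T = kg·s⁻²·A⁻¹.
  So T⁻¹ = kg⁻¹·s²·A.
  Combining: F·T⁻¹·K⁻² = (kg⁻¹·m⁻²·s⁴·A²) · (kg⁻¹·s²·A) · K⁻² = kg⁻²·m⁻²·s⁶·A³·K⁻².
Right side:
  S = 1/Ω (conductance is reciprocal resistance),
      = kg⁻¹·m⁻²·s³·A².
  So S⁻¹ = kg·m²·s⁻³·A⁻².
  Ω = V/A (resistance = voltage per current),
      = kg·m²·s⁻³·A⁻².
  So Ω⁻¹ = kg⁻¹·m⁻²·s³·A².
  F = C/V (capacitance = charge per voltage),
      = A·s/(kg·m²·s⁻³·A⁻¹) (substituting C and V),
      = kg⁻¹·m⁻²·s⁴·A².
  Hz = 1/s = s⁻¹ (frequency is cycles per second).
  So Hz⁻¹ = s.
  T = Wb/m² (flux density = flux per area),
      = kg·s⁻²·A⁻¹.
  So T⁻¹ = kg⁻¹·s²·A.
  C = A·s = s·A (charge = current × time).
  So C⁻¹ = s⁻¹·A⁻¹.
  Combining: S⁻¹·Ω⁻¹·F·Hz⁻¹·T⁻¹·K⁻²·C⁻¹·s⁻¹ = (kg·m²·s⁻³·A⁻²) · (kg⁻¹·m⁻²·s³·A²) · (kg⁻¹·m⁻²·s⁴·A²) · s · (kg⁻¹·s²·A) · K⁻² · (s⁻¹·A⁻¹) · s⁻¹ = kg⁻²·m⁻²·s⁵·A²·K⁻².
Left is kg⁻²·m⁻²·s⁶·A³·K⁻²; right is kg⁻²·m⁻²·s⁵·A²·K⁻² — different.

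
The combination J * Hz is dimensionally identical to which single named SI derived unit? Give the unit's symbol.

J = N·m (work = force × distance),
    = kg·m²·s⁻².
Hz = 1/s = s⁻¹ (frequency is cycles per second).
Combining: J·Hz = (kg·m²·s⁻²) · s⁻¹ = kg·m²·s⁻³.
kg·m²·s⁻³ is the base-SI form of the watt.

W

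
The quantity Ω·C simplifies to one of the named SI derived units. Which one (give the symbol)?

Wb

Ω = kg·m²·s⁻³·A⁻².
C = s·A.
Combining: Ω·C = (kg·m²·s⁻³·A⁻²) · (s·A) = kg·m²·s⁻²·A⁻¹.
kg·m²·s⁻²·A⁻¹ is the base-SI form of the weber.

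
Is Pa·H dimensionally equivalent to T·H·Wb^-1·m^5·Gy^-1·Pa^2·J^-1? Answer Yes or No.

No

Left side:
  Pa = kg·m⁻¹·s⁻².
  H = kg·m²·s⁻²·A⁻².
  Combining: Pa·H = (kg·m⁻¹·s⁻²) · (kg·m²·s⁻²·A⁻²) = kg²·m·s⁻⁴·A⁻².
Right side:
  T = kg·s⁻²·A⁻¹.
  H = kg·m²·s⁻²·A⁻².
  Wb = kg·m²·s⁻²·A⁻¹.
  So Wb⁻¹ = kg⁻¹·m⁻²·s²·A.
  Gy = m²·s⁻².
  So Gy⁻¹ = m⁻²·s².
  Pa = kg·m⁻¹·s⁻².
  So Pa² = kg²·m⁻²·s⁻⁴.
  J = kg·m²·s⁻².
  So J⁻¹ = kg⁻¹·m⁻²·s².
  Combining: T·H·Wb⁻¹·m⁵·Gy⁻¹·Pa²·J⁻¹ = (kg·s⁻²·A⁻¹) · (kg·m²·s⁻²·A⁻²) · (kg⁻¹·m⁻²·s²·A) · m⁵ · (m⁻²·s²) · (kg²·m⁻²·s⁻⁴) · (kg⁻¹·m⁻²·s²) = kg²·m⁻¹·s⁻²·A⁻².
Left is kg²·m·s⁻⁴·A⁻²; right is kg²·m⁻¹·s⁻²·A⁻² — different.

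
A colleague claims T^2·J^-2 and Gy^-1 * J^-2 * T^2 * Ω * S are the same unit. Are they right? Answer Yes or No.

Left side:
  T = kg·s⁻²·A⁻¹.
  So T² = kg²·s⁻⁴·A⁻².
  J = kg·m²·s⁻².
  So J⁻² = kg⁻²·m⁻⁴·s⁴.
  Combining: T²·J⁻² = (kg²·s⁻⁴·A⁻²) · (kg⁻²·m⁻⁴·s⁴) = m⁻⁴·A⁻².
Right side:
  Gy = J/kg (absorbed dose = energy per mass),
      = m²·s⁻².
  So Gy⁻¹ = m⁻²·s².
  J = N·m (work = force × distance),
      = kg·m²·s⁻².
  So J⁻² = kg⁻²·m⁻⁴·s⁴.
  T = Wb/m² (flux density = flux per area),
      = kg·s⁻²·A⁻¹.
  So T² = kg²·s⁻⁴·A⁻².
  Ω = V/A (resistance = voltage per current),
      = kg·m²·s⁻³·A⁻².
  S = 1/Ω (conductance is reciprocal resistance),
      = kg⁻¹·m⁻²·s³·A².
  Combining: Gy⁻¹·J⁻²·T²·Ω·S = (m⁻²·s²) · (kg⁻²·m⁻⁴·s⁴) · (kg²·s⁻⁴·A⁻²) · (kg·m²·s⁻³·A⁻²) · (kg⁻¹·m⁻²·s³·A²) = m⁻⁶·s²·A⁻².
Left is m⁻⁴·A⁻²; right is m⁻⁶·s²·A⁻² — different.

No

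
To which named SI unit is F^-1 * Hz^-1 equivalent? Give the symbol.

Ω

F = C/V (capacitance = charge per voltage),
    = A·s/(kg·m²·s⁻³·A⁻¹) (substituting C and V),
    = kg⁻¹·m⁻²·s⁴·A².
So F⁻¹ = kg·m²·s⁻⁴·A⁻².
Hz = 1/s = s⁻¹ (frequency is cycles per second).
So Hz⁻¹ = s.
Combining: F⁻¹·Hz⁻¹ = (kg·m²·s⁻⁴·A⁻²) · s = kg·m²·s⁻³·A⁻².
kg·m²·s⁻³·A⁻² is the base-SI form of the ohm.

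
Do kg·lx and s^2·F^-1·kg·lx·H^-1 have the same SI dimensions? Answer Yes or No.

Yes

Left side:
  lx = lm/m² (illuminance = luminous flux per area),
      = m⁻²·cd.
  Combining: kg·lx = kg · (m⁻²·cd) = kg·m⁻²·cd.
Right side:
  F = C/V (capacitance = charge per voltage),
      = A·s/(kg·m²·s⁻³·A⁻¹) (substituting C and V),
      = kg⁻¹·m⁻²·s⁴·A².
  So F⁻¹ = kg·m²·s⁻⁴·A⁻².
  lx = lm/m² (illuminance = luminous flux per area),
      = m⁻²·cd.
  H = Wb/A (inductance = flux per current),
      = kg·m²·s⁻²·A⁻².
  So H⁻¹ = kg⁻¹·m⁻²·s²·A².
  Combining: s²·F⁻¹·kg·lx·H⁻¹ = s² · (kg·m²·s⁻⁴·A⁻²) · kg · (m⁻²·cd) · (kg⁻¹·m⁻²·s²·A²) = kg·m⁻²·cd.
Both reduce to kg·m⁻²·cd.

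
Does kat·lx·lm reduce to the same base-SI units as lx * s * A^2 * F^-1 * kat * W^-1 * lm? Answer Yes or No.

Yes

Left side:
  kat = s⁻¹·mol.
  lx = m⁻²·cd.
  lm = cd.
  Combining: kat·lx·lm = (s⁻¹·mol) · (m⁻²·cd) · cd = m⁻²·s⁻¹·mol·cd².
Right side:
  lx = lm/m² (illuminance = luminous flux per area),
      = m⁻²·cd.
  F = C/V (capacitance = charge per voltage),
      = A·s/(kg·m²·s⁻³·A⁻¹) (substituting C and V),
      = kg⁻¹·m⁻²·s⁴·A².
  So F⁻¹ = kg·m²·s⁻⁴·A⁻².
  kat = mol/s = s⁻¹·mol (catalytic activity).
  W = J/s (power = energy per time),
      = kg·m²·s⁻³.
  So W⁻¹ = kg⁻¹·m⁻²·s³.
  lm = cd·sr = cd (luminous flux; sr is dimensionless).
  Combining: lx·s·A²·F⁻¹·kat·W⁻¹·lm = (m⁻²·cd) · s · A² · (kg·m²·s⁻⁴·A⁻²) · (s⁻¹·mol) · (kg⁻¹·m⁻²·s³) · cd = m⁻²·s⁻¹·mol·cd².
Both reduce to m⁻²·s⁻¹·mol·cd².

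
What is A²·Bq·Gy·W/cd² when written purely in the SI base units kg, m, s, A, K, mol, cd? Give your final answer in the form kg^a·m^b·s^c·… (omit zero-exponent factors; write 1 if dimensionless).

Bq = 1/s = s⁻¹ (activity is decays per second).
Gy = J/kg (absorbed dose = energy per mass),
    = m²·s⁻².
W = J/s (power = energy per time),
    = kg·m²·s⁻³.
Combining: A²·cd⁻²·Bq·Gy·W = A² · cd⁻² · s⁻¹ · (m²·s⁻²) · (kg·m²·s⁻³) = kg·m⁴·s⁻⁶·A²·cd⁻².

kg·m⁴·s⁻⁶·A²·cd⁻²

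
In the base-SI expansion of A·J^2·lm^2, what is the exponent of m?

4

J = kg·m²·s⁻².
So J² = kg²·m⁴·s⁻⁴.
lm = cd.
So lm² = cd².
Combining: A·J²·lm² = A · (kg²·m⁴·s⁻⁴) · cd² = kg²·m⁴·s⁻⁴·A·cd².
The exponent of m is 4.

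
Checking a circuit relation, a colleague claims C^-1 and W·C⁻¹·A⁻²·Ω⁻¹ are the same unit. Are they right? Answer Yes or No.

Yes

Left side:
  C = s·A.
  So C⁻¹ = s⁻¹·A⁻¹.
Right side:
  W = J/s (power = energy per time),
      = kg·m²·s⁻³.
  C = A·s = s·A (charge = current × time).
  So C⁻¹ = s⁻¹·A⁻¹.
  Ω = V/A (resistance = voltage per current),
      = kg·m²·s⁻³·A⁻².
  So Ω⁻¹ = kg⁻¹·m⁻²·s³·A².
  Combining: W·C⁻¹·A⁻²·Ω⁻¹ = (kg·m²·s⁻³) · (s⁻¹·A⁻¹) · A⁻² · (kg⁻¹·m⁻²·s³·A²) = s⁻¹·A⁻¹.
Both reduce to s⁻¹·A⁻¹.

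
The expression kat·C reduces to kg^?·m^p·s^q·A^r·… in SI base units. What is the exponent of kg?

0

kat = mol/s = s⁻¹·mol (catalytic activity).
C = A·s = s·A (charge = current × time).
Combining: kat·C = (s⁻¹·mol) · (s·A) = A·mol.
The exponent of kg is 0.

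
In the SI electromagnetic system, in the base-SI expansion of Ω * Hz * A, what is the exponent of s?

Ω = V/A (resistance = voltage per current),
    = kg·m²·s⁻³·A⁻².
Hz = 1/s = s⁻¹ (frequency is cycles per second).
Combining: Ω·Hz·A = (kg·m²·s⁻³·A⁻²) · s⁻¹ · A = kg·m²·s⁻⁴·A⁻¹.
The exponent of s is -4.

-4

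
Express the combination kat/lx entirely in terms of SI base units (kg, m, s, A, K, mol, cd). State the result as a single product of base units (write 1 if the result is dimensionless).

m²·s⁻¹·mol·cd⁻¹

kat = mol/s = s⁻¹·mol (catalytic activity).
lx = lm/m² (illuminance = luminous flux per area),
    = m⁻²·cd.
So lx⁻¹ = m²·cd⁻¹.
Combining: kat·lx⁻¹ = (s⁻¹·mol) · (m²·cd⁻¹) = m²·s⁻¹·mol·cd⁻¹.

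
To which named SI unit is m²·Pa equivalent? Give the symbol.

Pa = N/m² (pressure = force per area),
    = kg·m⁻¹·s⁻².
Combining: m²·Pa = m² · (kg·m⁻¹·s⁻²) = kg·m·s⁻².
kg·m·s⁻² is the base-SI form of the newton.

N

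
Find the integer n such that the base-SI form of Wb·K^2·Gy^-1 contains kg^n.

1

Wb = kg·m²·s⁻²·A⁻¹.
Gy = m²·s⁻².
So Gy⁻¹ = m⁻²·s².
Combining: Wb·K²·Gy⁻¹ = (kg·m²·s⁻²·A⁻¹) · K² · (m⁻²·s²) = kg·A⁻¹·K².
The exponent of kg is 1.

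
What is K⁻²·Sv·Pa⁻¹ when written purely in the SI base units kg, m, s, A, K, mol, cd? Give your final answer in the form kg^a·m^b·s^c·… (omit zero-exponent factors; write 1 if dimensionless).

kg⁻¹·m³·K⁻²

Sv = J/kg (equivalent dose = energy per mass),
    = m²·s⁻².
Pa = N/m² (pressure = force per area),
    = kg·m⁻¹·s⁻².
So Pa⁻¹ = kg⁻¹·m·s².
Combining: K⁻²·Sv·Pa⁻¹ = K⁻² · (m²·s⁻²) · (kg⁻¹·m·s²) = kg⁻¹·m³·K⁻².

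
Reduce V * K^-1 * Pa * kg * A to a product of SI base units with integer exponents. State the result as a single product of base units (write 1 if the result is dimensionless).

kg³·m·s⁻⁵·K⁻¹

V = kg·m²·s⁻³·A⁻¹.
Pa = kg·m⁻¹·s⁻².
Combining: V·K⁻¹·Pa·kg·A = (kg·m²·s⁻³·A⁻¹) · K⁻¹ · (kg·m⁻¹·s⁻²) · kg · A = kg³·m·s⁻⁵·K⁻¹.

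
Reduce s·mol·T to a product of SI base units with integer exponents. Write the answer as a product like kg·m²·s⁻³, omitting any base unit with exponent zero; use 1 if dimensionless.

kg·s⁻¹·A⁻¹·mol

T = Wb/m² (flux density = flux per area),
    = kg·s⁻²·A⁻¹.
Combining: s·mol·T = s · mol · (kg·s⁻²·A⁻¹) = kg·s⁻¹·A⁻¹·mol.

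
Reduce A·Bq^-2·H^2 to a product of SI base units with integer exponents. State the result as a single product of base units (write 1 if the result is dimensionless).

Bq = 1/s = s⁻¹ (activity is decays per second).
So Bq⁻² = s².
H = Wb/A (inductance = flux per current),
    = kg·m²·s⁻²·A⁻².
So H² = kg²·m⁴·s⁻⁴·A⁻⁴.
Combining: A·Bq⁻²·H² = A · s² · (kg²·m⁴·s⁻⁴·A⁻⁴) = kg²·m⁴·s⁻²·A⁻³.

kg²·m⁴·s⁻²·A⁻³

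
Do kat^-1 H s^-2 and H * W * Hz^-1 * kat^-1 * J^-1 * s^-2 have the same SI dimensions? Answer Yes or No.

Yes

Left side:
  kat = s⁻¹·mol.
  So kat⁻¹ = s·mol⁻¹.
  H = kg·m²·s⁻²·A⁻².
  Combining: kat⁻¹·H·s⁻² = (s·mol⁻¹) · (kg·m²·s⁻²·A⁻²) · s⁻² = kg·m²·s⁻³·A⁻²·mol⁻¹.
Right side:
  H = Wb/A (inductance = flux per current),
      = kg·m²·s⁻²·A⁻².
  W = J/s (power = energy per time),
      = kg·m²·s⁻³.
  Hz = 1/s = s⁻¹ (frequency is cycles per second).
  So Hz⁻¹ = s.
  kat = mol/s = s⁻¹·mol (catalytic activity).
  So kat⁻¹ = s·mol⁻¹.
  J = N·m (work = force × distance),
      = kg·m²·s⁻².
  So J⁻¹ = kg⁻¹·m⁻²·s².
  Combining: H·W·Hz⁻¹·kat⁻¹·J⁻¹·s⁻² = (kg·m²·s⁻²·A⁻²) · (kg·m²·s⁻³) · s · (s·mol⁻¹) · (kg⁻¹·m⁻²·s²) · s⁻² = kg·m²·s⁻³·A⁻²·mol⁻¹.
Both reduce to kg·m²·s⁻³·A⁻²·mol⁻¹.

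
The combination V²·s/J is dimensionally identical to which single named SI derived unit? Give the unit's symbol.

V = W/A (potential = power per current),
    = kg·m²·s⁻³·A⁻¹.
So V² = kg²·m⁴·s⁻⁶·A⁻².
J = N·m (work = force × distance),
    = kg·m²·s⁻².
So J⁻¹ = kg⁻¹·m⁻²·s².
Combining: V²·s·J⁻¹ = (kg²·m⁴·s⁻⁶·A⁻²) · s · (kg⁻¹·m⁻²·s²) = kg·m²·s⁻³·A⁻².
kg·m²·s⁻³·A⁻² is the base-SI form of the ohm.

Ω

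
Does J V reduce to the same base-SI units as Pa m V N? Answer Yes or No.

No

Left side:
  J = kg·m²·s⁻².
  V = kg·m²·s⁻³·A⁻¹.
  Combining: J·V = (kg·m²·s⁻²) · (kg·m²·s⁻³·A⁻¹) = kg²·m⁴·s⁻⁵·A⁻¹.
Right side:
  Pa = N/m² (pressure = force per area),
      = kg·m⁻¹·s⁻².
  V = W/A (potential = power per current),
      = kg·m²·s⁻³·A⁻¹.
  N = kg·m/s² = kg·m·s⁻² (force = mass × acceleration).
  Combining: Pa·m·V·N = (kg·m⁻¹·s⁻²) · m · (kg·m²·s⁻³·A⁻¹) · (kg·m·s⁻²) = kg³·m³·s⁻⁷·A⁻¹.
Left is kg²·m⁴·s⁻⁵·A⁻¹; right is kg³·m³·s⁻⁷·A⁻¹ — different.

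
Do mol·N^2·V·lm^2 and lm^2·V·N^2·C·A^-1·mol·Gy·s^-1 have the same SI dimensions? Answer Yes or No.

No

Left side:
  N = kg·m/s² = kg·m·s⁻² (force = mass × acceleration).
  So N² = kg²·m²·s⁻⁴.
  V = W/A (potential = power per current),
      = kg·m²·s⁻³·A⁻¹.
  lm = cd·sr = cd (luminous flux; sr is dimensionless).
  So lm² = cd².
  Combining: mol·N²·V·lm² = mol · (kg²·m²·s⁻⁴) · (kg·m²·s⁻³·A⁻¹) · cd² = kg³·m⁴·s⁻⁷·A⁻¹·mol·cd².
Right side:
  lm = cd·sr = cd (luminous flux; sr is dimensionless).
  So lm² = cd².
  V = W/A (potential = power per current),
      = kg·m²·s⁻³·A⁻¹.
  N = kg·m/s² = kg·m·s⁻² (force = mass × acceleration).
  So N² = kg²·m²·s⁻⁴.
  C = A·s = s·A (charge = current × time).
  Gy = J/kg (absorbed dose = energy per mass),
      = m²·s⁻².
  Combining: lm²·V·N²·C·A⁻¹·mol·Gy·s⁻¹ = cd² · (kg·m²·s⁻³·A⁻¹) · (kg²·m²·s⁻⁴) · (s·A) · A⁻¹ · mol · (m²·s⁻²) · s⁻¹ = kg³·m⁶·s⁻⁹·A⁻¹·mol·cd².
Left is kg³·m⁴·s⁻⁷·A⁻¹·mol·cd²; right is kg³·m⁶·s⁻⁹·A⁻¹·mol·cd² — different.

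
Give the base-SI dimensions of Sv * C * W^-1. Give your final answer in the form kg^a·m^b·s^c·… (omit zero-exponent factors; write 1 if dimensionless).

Sv = m²·s⁻².
C = s·A.
W = kg·m²·s⁻³.
So W⁻¹ = kg⁻¹·m⁻²·s³.
Combining: Sv·C·W⁻¹ = (m²·s⁻²) · (s·A) · (kg⁻¹·m⁻²·s³) = kg⁻¹·s²·A.

kg⁻¹·s²·A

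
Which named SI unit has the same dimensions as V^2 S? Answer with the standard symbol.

W

V = kg·m²·s⁻³·A⁻¹.
So V² = kg²·m⁴·s⁻⁶·A⁻².
S = kg⁻¹·m⁻²·s³·A².
Combining: V²·S = (kg²·m⁴·s⁻⁶·A⁻²) · (kg⁻¹·m⁻²·s³·A²) = kg·m²·s⁻³.
kg·m²·s⁻³ is the base-SI form of the watt.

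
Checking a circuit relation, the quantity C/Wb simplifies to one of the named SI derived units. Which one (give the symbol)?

S

Wb = V·s (flux: a volt is a weber per second),
    = kg·m²·s⁻²·A⁻¹.
So Wb⁻¹ = kg⁻¹·m⁻²·s²·A.
C = A·s = s·A (charge = current × time).
Combining: Wb⁻¹·C = (kg⁻¹·m⁻²·s²·A) · (s·A) = kg⁻¹·m⁻²·s³·A².
kg⁻¹·m⁻²·s³·A² is the base-SI form of the siemens.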